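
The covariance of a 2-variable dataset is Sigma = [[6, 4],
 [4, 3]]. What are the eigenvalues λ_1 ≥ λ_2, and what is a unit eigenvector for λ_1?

Step 1 — characteristic polynomial of 2×2 Sigma:
  det(Sigma - λI) = λ² - trace · λ + det = 0.
  trace = 6 + 3 = 9, det = 6·3 - (4)² = 2.
Step 2 — discriminant:
  Δ = trace² - 4·det = 81 - 8 = 73.
Step 3 — eigenvalues:
  λ = (trace ± √Δ)/2 = (9 ± 8.544)/2,
  λ_1 = 8.772,  λ_2 = 0.228.

Step 4 — unit eigenvector for λ_1: solve (Sigma - λ_1 I)v = 0. First row:
  (6 - 8.772)·v_x + (4)·v_y = 0, i.e. (-2.772)·v_x + (4)·v_y = 0,
  so v ∝ (b, λ_1 - a) = (4, 2.772) = u.
  ||u|| = √((4)² + (2.772)²) = √(23.684) ≈ 4.8666,
  v_1 = u/||u|| ≈ (0.8219, 0.5696) (||v_1|| = 1).

λ_1 = 8.772,  λ_2 = 0.228;  v_1 ≈ (0.8219, 0.5696)


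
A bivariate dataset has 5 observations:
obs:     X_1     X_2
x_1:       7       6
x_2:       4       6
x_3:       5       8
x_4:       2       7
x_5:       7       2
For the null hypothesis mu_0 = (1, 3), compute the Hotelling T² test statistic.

Step 1 — sample mean vector:
  mean(X_1) = (7 + 4 + 5 + 2 + 7) / 5 = 25/5 = 5
  mean(X_2) = (6 + 6 + 8 + 7 + 2) / 5 = 29/5 = 5.8
  x̄ = (5, 5.8),  deviation x̄ - mu_0 = (5, 5.8) - (1, 3) = (4, 2.8).

Step 2 — sample covariance matrix, S[i,j] = (1/(n-1)) · Σ_k (x_{k,i} - mean_i) · (x_{k,j} - mean_j), divisor n-1 = 4:
  S[X_1,X_1] = ((2)·(2) + (-1)·(-1) + (0)·(0) + (-3)·(-3) + (2)·(2)) / 4 = 18/4 = 4.5
  S[X_1,X_2] = ((2)·(0.2) + (-1)·(0.2) + (0)·(2.2) + (-3)·(1.2) + (2)·(-3.8)) / 4 = -11/4 = -2.75
  S[X_2,X_2] = ((0.2)·(0.2) + (0.2)·(0.2) + (2.2)·(2.2) + (1.2)·(1.2) + (-3.8)·(-3.8)) / 4 = 20.8/4 = 5.2
  S = [[4.5, -2.75],
 [-2.75, 5.2]].

Step 3 — invert S. det(S) = 4.5·5.2 - (-2.75)² = 15.8375.
  S^{-1} = (1/det) · [[d, -b], [-b, a]] = [[0.3283, 0.1736],
 [0.1736, 0.2841]].

Step 4 — quadratic form (x̄ - mu_0)^T · S^{-1} · (x̄ - mu_0):
  S^{-1} · (x̄ - mu_0) = (1.7995, 1.4901),
  (x̄ - mu_0)^T · [...] = (4)·(1.7995) + (2.8)·(1.4901) = 11.3705.

Step 5 — scale by n: T² = 5 · 11.3705 = 56.8524.

T² ≈ 56.8524


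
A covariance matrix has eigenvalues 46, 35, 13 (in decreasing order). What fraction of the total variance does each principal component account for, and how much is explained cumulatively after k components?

Step 1 — total variance = trace(Sigma) = Σ λ_i = 46 + 35 + 13 = 94.

Step 2 — fraction explained by component i = λ_i / Σ λ:
  PC1: 46/94 = 0.4894
  PC2: 35/94 = 0.3723
  PC3: 13/94 = 0.1383

Step 3 — cumulative fraction after k components = (λ_1 + ... + λ_k) / Σ λ:
  k = 1: 46/94 = 0.4894
  k = 2: (46 + 35)/94 = 81/94 = 0.8617
  k = 3: (46 + 35 + 13)/94 = 94/94 = 1

Summary (fraction, with percent):

explained: PC1 0.4894 (48.94%), PC2 0.3723 (37.23%), PC3 0.1383 (13.83%);  cumulative: 0.4894, 0.8617, 1


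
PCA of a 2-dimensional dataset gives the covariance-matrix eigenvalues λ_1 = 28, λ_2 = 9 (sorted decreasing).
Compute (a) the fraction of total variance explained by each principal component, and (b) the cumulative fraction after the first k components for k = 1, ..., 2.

Step 1 — total variance = trace(Sigma) = Σ λ_i = 28 + 9 = 37.

Step 2 — fraction explained by component i = λ_i / Σ λ:
  PC1: 28/37 = 0.7568
  PC2: 9/37 = 0.2432

Step 3 — cumulative fraction after k components = (λ_1 + ... + λ_k) / Σ λ:
  k = 1: 28/37 = 0.7568
  k = 2: (28 + 9)/37 = 37/37 = 1

Summary (fraction, with percent):

explained: PC1 0.7568 (75.68%), PC2 0.2432 (24.32%);  cumulative: 0.7568, 1


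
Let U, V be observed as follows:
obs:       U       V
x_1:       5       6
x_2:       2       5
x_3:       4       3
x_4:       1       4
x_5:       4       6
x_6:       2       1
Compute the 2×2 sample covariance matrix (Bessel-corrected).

Step 1 — column means:
  mean(U) = (5 + 2 + 4 + 1 + 4 + 2) / 6 = 18/6 = 3
  mean(V) = (6 + 5 + 3 + 4 + 6 + 1) / 6 = 25/6 = 4.1667

Step 2 — sample covariance S[i,j] = (1/(n-1)) · Σ_k (x_{k,i} - mean_i) · (x_{k,j} - mean_j), with n-1 = 5.
  S[U,U] = ((2)·(2) + (-1)·(-1) + (1)·(1) + (-2)·(-2) + (1)·(1) + (-1)·(-1)) / 5 = 12/5 = 2.4
  S[U,V] = ((2)·(1.8333) + (-1)·(0.8333) + (1)·(-1.1667) + (-2)·(-0.1667) + (1)·(1.8333) + (-1)·(-3.1667)) / 5 = 7/5 = 1.4
  S[V,V] = ((1.8333)·(1.8333) + (0.8333)·(0.8333) + (-1.1667)·(-1.1667) + (-0.1667)·(-0.1667) + (1.8333)·(1.8333) + (-3.1667)·(-3.1667)) / 5 = 18.8333/5 = 3.7667

S is symmetric (S[j,i] = S[i,j]). Assembling:

S = [[2.4, 1.4],
 [1.4, 3.7667]]


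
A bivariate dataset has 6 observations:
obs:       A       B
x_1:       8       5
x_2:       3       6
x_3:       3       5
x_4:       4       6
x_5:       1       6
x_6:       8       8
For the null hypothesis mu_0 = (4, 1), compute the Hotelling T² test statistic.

Step 1 — sample mean vector:
  mean(A) = (8 + 3 + 3 + 4 + 1 + 8) / 6 = 27/6 = 4.5
  mean(B) = (5 + 6 + 5 + 6 + 6 + 8) / 6 = 36/6 = 6
  x̄ = (4.5, 6),  deviation x̄ - mu_0 = (4.5, 6) - (4, 1) = (0.5, 5).

Step 2 — sample covariance matrix, S[i,j] = (1/(n-1)) · Σ_k (x_{k,i} - mean_i) · (x_{k,j} - mean_j), divisor n-1 = 5:
  S[A,A] = ((3.5)·(3.5) + (-1.5)·(-1.5) + (-1.5)·(-1.5) + (-0.5)·(-0.5) + (-3.5)·(-3.5) + (3.5)·(3.5)) / 5 = 41.5/5 = 8.3
  S[A,B] = ((3.5)·(-1) + (-1.5)·(0) + (-1.5)·(-1) + (-0.5)·(0) + (-3.5)·(0) + (3.5)·(2)) / 5 = 5/5 = 1
  S[B,B] = ((-1)·(-1) + (0)·(0) + (-1)·(-1) + (0)·(0) + (0)·(0) + (2)·(2)) / 5 = 6/5 = 1.2
  S = [[8.3, 1],
 [1, 1.2]].

Step 3 — invert S. det(S) = 8.3·1.2 - (1)² = 8.96.
  S^{-1} = (1/det) · [[d, -b], [-b, a]] = [[0.1339, -0.1116],
 [-0.1116, 0.9263]].

Step 4 — quadratic form (x̄ - mu_0)^T · S^{-1} · (x̄ - mu_0):
  S^{-1} · (x̄ - mu_0) = (-0.4911, 4.5759),
  (x̄ - mu_0)^T · [...] = (0.5)·(-0.4911) + (5)·(4.5759) = 22.6339.

Step 5 — scale by n: T² = 6 · 22.6339 = 135.8036.

T² ≈ 135.8036


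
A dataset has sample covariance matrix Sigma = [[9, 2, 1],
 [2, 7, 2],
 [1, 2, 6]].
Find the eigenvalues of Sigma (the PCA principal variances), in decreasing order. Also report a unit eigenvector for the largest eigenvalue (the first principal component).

Step 1 — characteristic polynomial p(λ) = det(λI - Sigma) = λ³ - tr·λ² + c_1·λ - det, where tr = trace, c_1 = sum of the principal 2×2 minors, det = det(Sigma):
  tr = 9 + 7 + 6 = 22,
  c_1 = (9·7 - (2)²) + (9·6 - (1)²) + (7·6 - (2)²) = 59 + 53 + 38 = 150,
  det = 9·(7·6 - (2)²) - (2)·((2)·6 - (2)·(1)) + (1)·((2)·(2) - 7·(1)) = 9·(38) - (2)·(10) + (1)·(-3) = 319.
  So p(λ) = λ³ - 22λ² + 150λ - 319.
Step 2 — look for an integer root (rational root theorem: any rational root is an integer divisor of 319). Testing λ = 11:
  p(11) = 1331 - 2662 + 1650 - 319 = 0  ✓
  Dividing out (λ - 11): p(λ) = (λ - 11)(λ² - 11λ + 29).
Step 3 — remaining eigenvalues from the quadratic λ² - 11λ + 29 = 0:
  Δ = 11² - 4·29 = 121 - 116 = 5,  λ = (11 ± √5)/2 = (11 ± 2.2361)/2 ≈ 6.618 or 4.382.
  Sorted: λ_1 = 11,  λ_2 = 6.618,  λ_3 = 4.382  (check: sum = 22 = tr ✓).

Step 4 — unit eigenvector for λ_1 = 11: v spans the null space of (Sigma - λ_1 I), whose rows are
  r_1 = (-2, 2, 1),  r_2 = (2, -4, 2),  r_3 = (1, 2, -5).
  v is orthogonal to every row, so take v ∝ r_1 × r_2 = ((2)·(2) - (1)·(-4), (1)·(2) - (-2)·(2), (-2)·(-4) - (2)·(2)) = (8, 6, 4).
  Rescale (divide by 2): u = (4, 3, 2).
  ||u|| = √((4)² + (3)² + (2)²) = √(29) ≈ 5.3852,  v_1 = u/||u|| ≈ (0.7428, 0.5571, 0.3714) (||v_1|| = 1).

λ_1 = 11,  λ_2 = 6.618,  λ_3 = 4.382;  v_1 ≈ (0.7428, 0.5571, 0.3714)


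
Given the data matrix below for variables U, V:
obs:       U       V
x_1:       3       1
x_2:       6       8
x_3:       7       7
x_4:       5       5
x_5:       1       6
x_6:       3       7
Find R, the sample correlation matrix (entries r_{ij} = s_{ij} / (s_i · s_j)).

Step 1 — column means:
  mean(U) = (3 + 6 + 7 + 5 + 1 + 3) / 6 = 25/6 = 4.1667
  mean(V) = (1 + 8 + 7 + 5 + 6 + 7) / 6 = 34/6 = 5.6667

Step 2 — sample variances and covariances s[i,j] = (1/(n-1)) · Σ_k (x_{k,i} - mean_i) · (x_{k,j} - mean_j), with n-1 = 5:
  s[U,U] = ((-1.1667)·(-1.1667) + (1.8333)·(1.8333) + (2.8333)·(2.8333) + (0.8333)·(0.8333) + (-3.1667)·(-3.1667) + (-1.1667)·(-1.1667)) / 5 = 24.8333/5 = 4.9667
  s[U,V] = ((-1.1667)·(-4.6667) + (1.8333)·(2.3333) + (2.8333)·(1.3333) + (0.8333)·(-0.6667) + (-3.1667)·(0.3333) + (-1.1667)·(1.3333)) / 5 = 10.3333/5 = 2.0667
  s[V,V] = ((-4.6667)·(-4.6667) + (2.3333)·(2.3333) + (1.3333)·(1.3333) + (-0.6667)·(-0.6667) + (0.3333)·(0.3333) + (1.3333)·(1.3333)) / 5 = 31.3333/5 = 6.2667
  Sample standard deviations s_i = √(s[i,i]):
  s(U) = √(4.9667) = 2.2286
  s(V) = √(6.2667) = 2.5033

Step 3 — r_{ij} = s_{ij} / (s_i · s_j):
  r[U,U] = 1 (diagonal).
  r[U,V] = 2.0667 / (2.2286 · 2.5033) = 2.0667 / 5.5789 = 0.3704
  r[V,V] = 1 (diagonal).

R is symmetric with unit diagonal. Assembling:

R = [[1, 0.3704],
 [0.3704, 1]]


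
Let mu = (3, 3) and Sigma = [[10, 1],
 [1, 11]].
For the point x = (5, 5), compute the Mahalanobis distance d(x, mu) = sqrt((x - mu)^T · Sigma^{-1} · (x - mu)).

Step 1 — centre the observation: (x - mu) = (2, 2).

Step 2 — invert Sigma. det(Sigma) = 10·11 - (1)² = 109.
  Sigma^{-1} = (1/det) · [[d, -b], [-b, a]] = [[0.1009, -0.0092],
 [-0.0092, 0.0917]].

Step 3 — form the quadratic (x - mu)^T · Sigma^{-1} · (x - mu):
  Sigma^{-1} · (x - mu) = (0.1835, 0.1651).
  (x - mu)^T · [Sigma^{-1} · (x - mu)] = (2)·(0.1835) + (2)·(0.1651) = 0.6972.

Step 4 — take square root: d = √(0.6972) ≈ 0.835.

d(x, mu) = √(0.6972) ≈ 0.835


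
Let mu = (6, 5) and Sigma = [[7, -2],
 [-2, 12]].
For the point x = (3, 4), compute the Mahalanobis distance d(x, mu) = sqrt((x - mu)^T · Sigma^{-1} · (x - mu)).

Step 1 — centre the observation: (x - mu) = (-3, -1).

Step 2 — invert Sigma. det(Sigma) = 7·12 - (-2)² = 80.
  Sigma^{-1} = (1/det) · [[d, -b], [-b, a]] = [[0.15, 0.025],
 [0.025, 0.0875]].

Step 3 — form the quadratic (x - mu)^T · Sigma^{-1} · (x - mu):
  Sigma^{-1} · (x - mu) = (-0.475, -0.1625).
  (x - mu)^T · [Sigma^{-1} · (x - mu)] = (-3)·(-0.475) + (-1)·(-0.1625) = 1.5875.

Step 4 — take square root: d = √(1.5875) ≈ 1.26.

d(x, mu) = √(1.5875) ≈ 1.26


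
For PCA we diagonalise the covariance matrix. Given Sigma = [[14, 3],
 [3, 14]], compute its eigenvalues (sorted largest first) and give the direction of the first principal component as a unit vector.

Step 1 — characteristic polynomial of 2×2 Sigma:
  det(Sigma - λI) = λ² - trace · λ + det = 0.
  trace = 14 + 14 = 28, det = 14·14 - (3)² = 187.
Step 2 — discriminant:
  Δ = trace² - 4·det = 784 - 748 = 36.
Step 3 — eigenvalues:
  λ = (trace ± √Δ)/2 = (28 ± 6)/2,
  λ_1 = 17,  λ_2 = 11.

Step 4 — unit eigenvector for λ_1: solve (Sigma - λ_1 I)v = 0. First row:
  (14 - 17)·v_x + (3)·v_y = 0, i.e. (-3)·v_x + (3)·v_y = 0,
  so v ∝ (b, λ_1 - a) = (3, 3) = u.
  ||u|| = √((3)² + (3)²) = √(18) ≈ 4.2426,
  v_1 = u/||u|| ≈ (0.7071, 0.7071) (||v_1|| = 1).

λ_1 = 17,  λ_2 = 11;  v_1 ≈ (0.7071, 0.7071)


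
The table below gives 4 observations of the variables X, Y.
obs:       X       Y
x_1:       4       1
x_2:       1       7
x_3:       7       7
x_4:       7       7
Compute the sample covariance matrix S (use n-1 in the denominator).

Step 1 — column means:
  mean(X) = (4 + 1 + 7 + 7) / 4 = 19/4 = 4.75
  mean(Y) = (1 + 7 + 7 + 7) / 4 = 22/4 = 5.5

Step 2 — sample covariance S[i,j] = (1/(n-1)) · Σ_k (x_{k,i} - mean_i) · (x_{k,j} - mean_j), with n-1 = 3.
  S[X,X] = ((-0.75)·(-0.75) + (-3.75)·(-3.75) + (2.25)·(2.25) + (2.25)·(2.25)) / 3 = 24.75/3 = 8.25
  S[X,Y] = ((-0.75)·(-4.5) + (-3.75)·(1.5) + (2.25)·(1.5) + (2.25)·(1.5)) / 3 = 4.5/3 = 1.5
  S[Y,Y] = ((-4.5)·(-4.5) + (1.5)·(1.5) + (1.5)·(1.5) + (1.5)·(1.5)) / 3 = 27/3 = 9

S is symmetric (S[j,i] = S[i,j]). Assembling:

S = [[8.25, 1.5],
 [1.5, 9]]


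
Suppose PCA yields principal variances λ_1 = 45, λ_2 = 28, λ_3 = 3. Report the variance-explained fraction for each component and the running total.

Step 1 — total variance = trace(Sigma) = Σ λ_i = 45 + 28 + 3 = 76.

Step 2 — fraction explained by component i = λ_i / Σ λ:
  PC1: 45/76 = 0.5921
  PC2: 28/76 = 0.3684
  PC3: 3/76 = 0.0395

Step 3 — cumulative fraction after k components = (λ_1 + ... + λ_k) / Σ λ:
  k = 1: 45/76 = 0.5921
  k = 2: (45 + 28)/76 = 73/76 = 0.9605
  k = 3: (45 + 28 + 3)/76 = 76/76 = 1

Summary (fraction, with percent):

explained: PC1 0.5921 (59.21%), PC2 0.3684 (36.84%), PC3 0.0395 (3.95%);  cumulative: 0.5921, 0.9605, 1


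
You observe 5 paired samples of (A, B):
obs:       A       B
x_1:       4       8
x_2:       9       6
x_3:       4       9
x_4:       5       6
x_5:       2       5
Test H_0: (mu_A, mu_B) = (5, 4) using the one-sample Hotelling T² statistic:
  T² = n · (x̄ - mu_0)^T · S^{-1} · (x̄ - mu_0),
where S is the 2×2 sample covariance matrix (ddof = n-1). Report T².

Step 1 — sample mean vector:
  mean(A) = (4 + 9 + 4 + 5 + 2) / 5 = 24/5 = 4.8
  mean(B) = (8 + 6 + 9 + 6 + 5) / 5 = 34/5 = 6.8
  x̄ = (4.8, 6.8),  deviation x̄ - mu_0 = (4.8, 6.8) - (5, 4) = (-0.2, 2.8).

Step 2 — sample covariance matrix, S[i,j] = (1/(n-1)) · Σ_k (x_{k,i} - mean_i) · (x_{k,j} - mean_j), divisor n-1 = 4:
  S[A,A] = ((-0.8)·(-0.8) + (4.2)·(4.2) + (-0.8)·(-0.8) + (0.2)·(0.2) + (-2.8)·(-2.8)) / 4 = 26.8/4 = 6.7
  S[A,B] = ((-0.8)·(1.2) + (4.2)·(-0.8) + (-0.8)·(2.2) + (0.2)·(-0.8) + (-2.8)·(-1.8)) / 4 = -1.2/4 = -0.3
  S[B,B] = ((1.2)·(1.2) + (-0.8)·(-0.8) + (2.2)·(2.2) + (-0.8)·(-0.8) + (-1.8)·(-1.8)) / 4 = 10.8/4 = 2.7
  S = [[6.7, -0.3],
 [-0.3, 2.7]].

Step 3 — invert S. det(S) = 6.7·2.7 - (-0.3)² = 18.
  S^{-1} = (1/det) · [[d, -b], [-b, a]] = [[0.15, 0.0167],
 [0.0167, 0.3722]].

Step 4 — quadratic form (x̄ - mu_0)^T · S^{-1} · (x̄ - mu_0):
  S^{-1} · (x̄ - mu_0) = (0.0167, 1.0389),
  (x̄ - mu_0)^T · [...] = (-0.2)·(0.0167) + (2.8)·(1.0389) = 2.9056.

Step 5 — scale by n: T² = 5 · 2.9056 = 14.5278.

T² ≈ 14.5278


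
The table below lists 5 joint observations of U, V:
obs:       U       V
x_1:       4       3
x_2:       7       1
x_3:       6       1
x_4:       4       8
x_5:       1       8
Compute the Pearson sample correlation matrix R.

Step 1 — column means:
  mean(U) = (4 + 7 + 6 + 4 + 1) / 5 = 22/5 = 4.4
  mean(V) = (3 + 1 + 1 + 8 + 8) / 5 = 21/5 = 4.2

Step 2 — sample variances and covariances s[i,j] = (1/(n-1)) · Σ_k (x_{k,i} - mean_i) · (x_{k,j} - mean_j), with n-1 = 4:
  s[U,U] = ((-0.4)·(-0.4) + (2.6)·(2.6) + (1.6)·(1.6) + (-0.4)·(-0.4) + (-3.4)·(-3.4)) / 4 = 21.2/4 = 5.3
  s[U,V] = ((-0.4)·(-1.2) + (2.6)·(-3.2) + (1.6)·(-3.2) + (-0.4)·(3.8) + (-3.4)·(3.8)) / 4 = -27.4/4 = -6.85
  s[V,V] = ((-1.2)·(-1.2) + (-3.2)·(-3.2) + (-3.2)·(-3.2) + (3.8)·(3.8) + (3.8)·(3.8)) / 4 = 50.8/4 = 12.7
  Sample standard deviations s_i = √(s[i,i]):
  s(U) = √(5.3) = 2.3022
  s(V) = √(12.7) = 3.5637

Step 3 — r_{ij} = s_{ij} / (s_i · s_j):
  r[U,U] = 1 (diagonal).
  r[U,V] = -6.85 / (2.3022 · 3.5637) = -6.85 / 8.2043 = -0.8349
  r[V,V] = 1 (diagonal).

R is symmetric with unit diagonal. Assembling:

R = [[1, -0.8349],
 [-0.8349, 1]]


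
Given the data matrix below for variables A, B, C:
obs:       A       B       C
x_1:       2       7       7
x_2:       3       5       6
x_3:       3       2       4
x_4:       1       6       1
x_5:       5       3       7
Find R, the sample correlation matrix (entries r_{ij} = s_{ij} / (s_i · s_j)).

Step 1 — column means:
  mean(A) = (2 + 3 + 3 + 1 + 5) / 5 = 14/5 = 2.8
  mean(B) = (7 + 5 + 2 + 6 + 3) / 5 = 23/5 = 4.6
  mean(C) = (7 + 6 + 4 + 1 + 7) / 5 = 25/5 = 5

Step 2 — sample variances and covariances s[i,j] = (1/(n-1)) · Σ_k (x_{k,i} - mean_i) · (x_{k,j} - mean_j), with n-1 = 4:
  s[A,A] = ((-0.8)·(-0.8) + (0.2)·(0.2) + (0.2)·(0.2) + (-1.8)·(-1.8) + (2.2)·(2.2)) / 4 = 8.8/4 = 2.2
  s[A,B] = ((-0.8)·(2.4) + (0.2)·(0.4) + (0.2)·(-2.6) + (-1.8)·(1.4) + (2.2)·(-1.6)) / 4 = -8.4/4 = -2.1
  s[A,C] = ((-0.8)·(2) + (0.2)·(1) + (0.2)·(-1) + (-1.8)·(-4) + (2.2)·(2)) / 4 = 10/4 = 2.5
  s[B,B] = ((2.4)·(2.4) + (0.4)·(0.4) + (-2.6)·(-2.6) + (1.4)·(1.4) + (-1.6)·(-1.6)) / 4 = 17.2/4 = 4.3
  s[B,C] = ((2.4)·(2) + (0.4)·(1) + (-2.6)·(-1) + (1.4)·(-4) + (-1.6)·(2)) / 4 = -1/4 = -0.25
  s[C,C] = ((2)·(2) + (1)·(1) + (-1)·(-1) + (-4)·(-4) + (2)·(2)) / 4 = 26/4 = 6.5
  Sample standard deviations s_i = √(s[i,i]):
  s(A) = √(2.2) = 1.4832
  s(B) = √(4.3) = 2.0736
  s(C) = √(6.5) = 2.5495

Step 3 — r_{ij} = s_{ij} / (s_i · s_j):
  r[A,A] = 1 (diagonal).
  r[A,B] = -2.1 / (1.4832 · 2.0736) = -2.1 / 3.0757 = -0.6828
  r[A,C] = 2.5 / (1.4832 · 2.5495) = 2.5 / 3.7815 = 0.6611
  r[B,B] = 1 (diagonal).
  r[B,C] = -0.25 / (2.0736 · 2.5495) = -0.25 / 5.2868 = -0.0473
  r[C,C] = 1 (diagonal).

R is symmetric with unit diagonal. Assembling:

R = [[1, -0.6828, 0.6611],
 [-0.6828, 1, -0.0473],
 [0.6611, -0.0473, 1]]


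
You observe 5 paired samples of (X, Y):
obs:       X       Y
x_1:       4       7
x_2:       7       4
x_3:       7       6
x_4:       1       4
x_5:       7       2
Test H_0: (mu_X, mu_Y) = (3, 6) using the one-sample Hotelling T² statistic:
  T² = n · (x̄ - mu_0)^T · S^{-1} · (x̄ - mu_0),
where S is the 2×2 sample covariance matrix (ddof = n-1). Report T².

Step 1 — sample mean vector:
  mean(X) = (4 + 7 + 7 + 1 + 7) / 5 = 26/5 = 5.2
  mean(Y) = (7 + 4 + 6 + 4 + 2) / 5 = 23/5 = 4.6
  x̄ = (5.2, 4.6),  deviation x̄ - mu_0 = (5.2, 4.6) - (3, 6) = (2.2, -1.4).

Step 2 — sample covariance matrix, S[i,j] = (1/(n-1)) · Σ_k (x_{k,i} - mean_i) · (x_{k,j} - mean_j), divisor n-1 = 4:
  S[X,X] = ((-1.2)·(-1.2) + (1.8)·(1.8) + (1.8)·(1.8) + (-4.2)·(-4.2) + (1.8)·(1.8)) / 4 = 28.8/4 = 7.2
  S[X,Y] = ((-1.2)·(2.4) + (1.8)·(-0.6) + (1.8)·(1.4) + (-4.2)·(-0.6) + (1.8)·(-2.6)) / 4 = -3.6/4 = -0.9
  S[Y,Y] = ((2.4)·(2.4) + (-0.6)·(-0.6) + (1.4)·(1.4) + (-0.6)·(-0.6) + (-2.6)·(-2.6)) / 4 = 15.2/4 = 3.8
  S = [[7.2, -0.9],
 [-0.9, 3.8]].

Step 3 — invert S. det(S) = 7.2·3.8 - (-0.9)² = 26.55.
  S^{-1} = (1/det) · [[d, -b], [-b, a]] = [[0.1431, 0.0339],
 [0.0339, 0.2712]].

Step 4 — quadratic form (x̄ - mu_0)^T · S^{-1} · (x̄ - mu_0):
  S^{-1} · (x̄ - mu_0) = (0.2674, -0.3051),
  (x̄ - mu_0)^T · [...] = (2.2)·(0.2674) + (-1.4)·(-0.3051) = 1.0154.

Step 5 — scale by n: T² = 5 · 1.0154 = 5.0772.

T² ≈ 5.0772


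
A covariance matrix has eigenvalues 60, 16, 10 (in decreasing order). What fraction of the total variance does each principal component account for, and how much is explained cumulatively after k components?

Step 1 — total variance = trace(Sigma) = Σ λ_i = 60 + 16 + 10 = 86.

Step 2 — fraction explained by component i = λ_i / Σ λ:
  PC1: 60/86 = 0.6977
  PC2: 16/86 = 0.186
  PC3: 10/86 = 0.1163

Step 3 — cumulative fraction after k components = (λ_1 + ... + λ_k) / Σ λ:
  k = 1: 60/86 = 0.6977
  k = 2: (60 + 16)/86 = 76/86 = 0.8837
  k = 3: (60 + 16 + 10)/86 = 86/86 = 1

Summary (fraction, with percent):

explained: PC1 0.6977 (69.77%), PC2 0.186 (18.6%), PC3 0.1163 (11.63%);  cumulative: 0.6977, 0.8837, 1


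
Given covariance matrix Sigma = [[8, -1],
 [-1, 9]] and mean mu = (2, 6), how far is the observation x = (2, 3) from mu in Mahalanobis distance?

Step 1 — centre the observation: (x - mu) = (0, -3).

Step 2 — invert Sigma. det(Sigma) = 8·9 - (-1)² = 71.
  Sigma^{-1} = (1/det) · [[d, -b], [-b, a]] = [[0.1268, 0.0141],
 [0.0141, 0.1127]].

Step 3 — form the quadratic (x - mu)^T · Sigma^{-1} · (x - mu):
  Sigma^{-1} · (x - mu) = (-0.0423, -0.338).
  (x - mu)^T · [Sigma^{-1} · (x - mu)] = (0)·(-0.0423) + (-3)·(-0.338) = 1.0141.

Step 4 — take square root: d = √(1.0141) ≈ 1.007.

d(x, mu) = √(1.0141) ≈ 1.007


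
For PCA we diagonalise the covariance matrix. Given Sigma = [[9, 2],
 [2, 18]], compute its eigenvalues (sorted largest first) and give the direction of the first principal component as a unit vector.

Step 1 — characteristic polynomial of 2×2 Sigma:
  det(Sigma - λI) = λ² - trace · λ + det = 0.
  trace = 9 + 18 = 27, det = 9·18 - (2)² = 158.
Step 2 — discriminant:
  Δ = trace² - 4·det = 729 - 632 = 97.
Step 3 — eigenvalues:
  λ = (trace ± √Δ)/2 = (27 ± 9.8489)/2,
  λ_1 = 18.4244,  λ_2 = 8.5756.

Step 4 — unit eigenvector for λ_1: solve (Sigma - λ_1 I)v = 0. First row:
  (9 - 18.4244)·v_x + (2)·v_y = 0, i.e. (-9.4244)·v_x + (2)·v_y = 0,
  so v ∝ (b, λ_1 - a) = (2, 9.4244) = u.
  ||u|| = √((2)² + (9.4244)²) = √(92.8199) ≈ 9.6343,
  v_1 = u/||u|| ≈ (0.2076, 0.9782) (||v_1|| = 1).

λ_1 = 18.4244,  λ_2 = 8.5756;  v_1 ≈ (0.2076, 0.9782)


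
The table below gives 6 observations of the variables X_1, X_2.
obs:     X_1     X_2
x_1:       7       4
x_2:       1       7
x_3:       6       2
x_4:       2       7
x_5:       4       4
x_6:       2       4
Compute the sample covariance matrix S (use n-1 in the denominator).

Step 1 — column means:
  mean(X_1) = (7 + 1 + 6 + 2 + 4 + 2) / 6 = 22/6 = 3.6667
  mean(X_2) = (4 + 7 + 2 + 7 + 4 + 4) / 6 = 28/6 = 4.6667

Step 2 — sample covariance S[i,j] = (1/(n-1)) · Σ_k (x_{k,i} - mean_i) · (x_{k,j} - mean_j), with n-1 = 5.
  S[X_1,X_1] = ((3.3333)·(3.3333) + (-2.6667)·(-2.6667) + (2.3333)·(2.3333) + (-1.6667)·(-1.6667) + (0.3333)·(0.3333) + (-1.6667)·(-1.6667)) / 5 = 29.3333/5 = 5.8667
  S[X_1,X_2] = ((3.3333)·(-0.6667) + (-2.6667)·(2.3333) + (2.3333)·(-2.6667) + (-1.6667)·(2.3333) + (0.3333)·(-0.6667) + (-1.6667)·(-0.6667)) / 5 = -17.6667/5 = -3.5333
  S[X_2,X_2] = ((-0.6667)·(-0.6667) + (2.3333)·(2.3333) + (-2.6667)·(-2.6667) + (2.3333)·(2.3333) + (-0.6667)·(-0.6667) + (-0.6667)·(-0.6667)) / 5 = 19.3333/5 = 3.8667

S is symmetric (S[j,i] = S[i,j]). Assembling:

S = [[5.8667, -3.5333],
 [-3.5333, 3.8667]]


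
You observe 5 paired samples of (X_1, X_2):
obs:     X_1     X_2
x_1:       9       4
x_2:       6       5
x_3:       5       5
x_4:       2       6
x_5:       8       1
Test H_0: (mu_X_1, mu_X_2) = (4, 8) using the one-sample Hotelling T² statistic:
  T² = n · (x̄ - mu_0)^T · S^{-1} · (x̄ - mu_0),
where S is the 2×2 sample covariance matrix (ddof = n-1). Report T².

Step 1 — sample mean vector:
  mean(X_1) = (9 + 6 + 5 + 2 + 8) / 5 = 30/5 = 6
  mean(X_2) = (4 + 5 + 5 + 6 + 1) / 5 = 21/5 = 4.2
  x̄ = (6, 4.2),  deviation x̄ - mu_0 = (6, 4.2) - (4, 8) = (2, -3.8).

Step 2 — sample covariance matrix, S[i,j] = (1/(n-1)) · Σ_k (x_{k,i} - mean_i) · (x_{k,j} - mean_j), divisor n-1 = 4:
  S[X_1,X_1] = ((3)·(3) + (0)·(0) + (-1)·(-1) + (-4)·(-4) + (2)·(2)) / 4 = 30/4 = 7.5
  S[X_1,X_2] = ((3)·(-0.2) + (0)·(0.8) + (-1)·(0.8) + (-4)·(1.8) + (2)·(-3.2)) / 4 = -15/4 = -3.75
  S[X_2,X_2] = ((-0.2)·(-0.2) + (0.8)·(0.8) + (0.8)·(0.8) + (1.8)·(1.8) + (-3.2)·(-3.2)) / 4 = 14.8/4 = 3.7
  S = [[7.5, -3.75],
 [-3.75, 3.7]].

Step 3 — invert S. det(S) = 7.5·3.7 - (-3.75)² = 13.6875.
  S^{-1} = (1/det) · [[d, -b], [-b, a]] = [[0.2703, 0.274],
 [0.274, 0.5479]].

Step 4 — quadratic form (x̄ - mu_0)^T · S^{-1} · (x̄ - mu_0):
  S^{-1} · (x̄ - mu_0) = (-0.5005, -1.5342),
  (x̄ - mu_0)^T · [...] = (2)·(-0.5005) + (-3.8)·(-1.5342) = 4.8292.

Step 5 — scale by n: T² = 5 · 4.8292 = 24.1461.

T² ≈ 24.1461


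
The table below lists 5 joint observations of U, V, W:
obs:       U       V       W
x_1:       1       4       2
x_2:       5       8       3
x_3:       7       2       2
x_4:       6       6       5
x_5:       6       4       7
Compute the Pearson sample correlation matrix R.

Step 1 — column means:
  mean(U) = (1 + 5 + 7 + 6 + 6) / 5 = 25/5 = 5
  mean(V) = (4 + 8 + 2 + 6 + 4) / 5 = 24/5 = 4.8
  mean(W) = (2 + 3 + 2 + 5 + 7) / 5 = 19/5 = 3.8

Step 2 — sample variances and covariances s[i,j] = (1/(n-1)) · Σ_k (x_{k,i} - mean_i) · (x_{k,j} - mean_j), with n-1 = 4:
  s[U,U] = ((-4)·(-4) + (0)·(0) + (2)·(2) + (1)·(1) + (1)·(1)) / 4 = 22/4 = 5.5
  s[U,V] = ((-4)·(-0.8) + (0)·(3.2) + (2)·(-2.8) + (1)·(1.2) + (1)·(-0.8)) / 4 = -2/4 = -0.5
  s[U,W] = ((-4)·(-1.8) + (0)·(-0.8) + (2)·(-1.8) + (1)·(1.2) + (1)·(3.2)) / 4 = 8/4 = 2
  s[V,V] = ((-0.8)·(-0.8) + (3.2)·(3.2) + (-2.8)·(-2.8) + (1.2)·(1.2) + (-0.8)·(-0.8)) / 4 = 20.8/4 = 5.2
  s[V,W] = ((-0.8)·(-1.8) + (3.2)·(-0.8) + (-2.8)·(-1.8) + (1.2)·(1.2) + (-0.8)·(3.2)) / 4 = 2.8/4 = 0.7
  s[W,W] = ((-1.8)·(-1.8) + (-0.8)·(-0.8) + (-1.8)·(-1.8) + (1.2)·(1.2) + (3.2)·(3.2)) / 4 = 18.8/4 = 4.7
  Sample standard deviations s_i = √(s[i,i]):
  s(U) = √(5.5) = 2.3452
  s(V) = √(5.2) = 2.2804
  s(W) = √(4.7) = 2.1679

Step 3 — r_{ij} = s_{ij} / (s_i · s_j):
  r[U,U] = 1 (diagonal).
  r[U,V] = -0.5 / (2.3452 · 2.2804) = -0.5 / 5.3479 = -0.0935
  r[U,W] = 2 / (2.3452 · 2.1679) = 2 / 5.0843 = 0.3934
  r[V,V] = 1 (diagonal).
  r[V,W] = 0.7 / (2.2804 · 2.1679) = 0.7 / 4.9437 = 0.1416
  r[W,W] = 1 (diagonal).

R is symmetric with unit diagonal. Assembling:

R = [[1, -0.0935, 0.3934],
 [-0.0935, 1, 0.1416],
 [0.3934, 0.1416, 1]]


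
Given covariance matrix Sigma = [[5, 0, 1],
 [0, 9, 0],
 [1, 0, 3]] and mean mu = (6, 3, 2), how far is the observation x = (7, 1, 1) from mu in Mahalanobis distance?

Step 1 — centre the observation: (x - mu) = (1, -2, -1).

Step 2 — invert Sigma (cofactor / det for 3×3, or solve directly):
  Sigma^{-1} = [[0.2143, 0, -0.0714],
 [0, 0.1111, 0],
 [-0.0714, 0, 0.3571]].

Step 3 — form the quadratic (x - mu)^T · Sigma^{-1} · (x - mu):
  Sigma^{-1} · (x - mu) = (0.2857, -0.2222, -0.4286).
  (x - mu)^T · [Sigma^{-1} · (x - mu)] = (1)·(0.2857) + (-2)·(-0.2222) + (-1)·(-0.4286) = 1.1587.

Step 4 — take square root: d = √(1.1587) ≈ 1.0764.

d(x, mu) = √(1.1587) ≈ 1.0764


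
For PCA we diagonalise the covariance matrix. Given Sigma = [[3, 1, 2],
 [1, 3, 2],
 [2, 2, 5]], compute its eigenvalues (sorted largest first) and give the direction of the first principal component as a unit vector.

Step 1 — characteristic polynomial p(λ) = det(λI - Sigma) = λ³ - tr·λ² + c_1·λ - det, where tr = trace, c_1 = sum of the principal 2×2 minors, det = det(Sigma):
  tr = 3 + 3 + 5 = 11,
  c_1 = (3·3 - (1)²) + (3·5 - (2)²) + (3·5 - (2)²) = 8 + 11 + 11 = 30,
  det = 3·(3·5 - (2)²) - (1)·((1)·5 - (2)·(2)) + (2)·((1)·(2) - 3·(2)) = 3·(11) - (1)·(1) + (2)·(-4) = 24.
  So p(λ) = λ³ - 11λ² + 30λ - 24.
Step 2 — look for an integer root (rational root theorem: any rational root is an integer divisor of 24). Testing λ = 2:
  p(2) = 8 - 44 + 60 - 24 = 0  ✓
  Dividing out (λ - 2): p(λ) = (λ - 2)(λ² - 9λ + 12).
Step 3 — remaining eigenvalues from the quadratic λ² - 9λ + 12 = 0:
  Δ = 9² - 4·12 = 81 - 48 = 33,  λ = (9 ± √33)/2 = (9 ± 5.7446)/2 ≈ 7.3723 or 1.6277.
  Sorted: λ_1 = 7.3723,  λ_2 = 2,  λ_3 = 1.6277  (check: sum = 11 = tr ✓).

Step 4 — unit eigenvector for λ_1 ≈ 7.3723: v spans the null space of (Sigma - λ_1 I), whose rows are
  r_1 = (-4.3723, 1, 2),  r_2 = (1, -4.3723, 2),  r_3 = (2, 2, -2.3723).
  v is orthogonal to every row, so take v ∝ r_1 × r_2 = ((1)·(2) - (2)·(-4.3723), (2)·(1) - (-4.3723)·(2), (-4.3723)·(-4.3723) - (1)·(1)) ≈ (10.7446, 10.7446, 18.1168).
  Let u = (10.7446, 10.7446, 18.1168).
  ||u|| = √((10.7446)² + (10.7446)² + (18.1168)²) = √(559.1113) ≈ 23.6455,  v_1 = u/||u|| ≈ (0.4544, 0.4544, 0.7662) (||v_1|| = 1).

λ_1 = 7.3723,  λ_2 = 2,  λ_3 = 1.6277;  v_1 ≈ (0.4544, 0.4544, 0.7662)


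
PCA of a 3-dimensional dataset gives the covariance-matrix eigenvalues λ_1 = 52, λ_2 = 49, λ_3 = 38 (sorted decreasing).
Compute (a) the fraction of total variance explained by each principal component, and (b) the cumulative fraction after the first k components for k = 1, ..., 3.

Step 1 — total variance = trace(Sigma) = Σ λ_i = 52 + 49 + 38 = 139.

Step 2 — fraction explained by component i = λ_i / Σ λ:
  PC1: 52/139 = 0.3741
  PC2: 49/139 = 0.3525
  PC3: 38/139 = 0.2734

Step 3 — cumulative fraction after k components = (λ_1 + ... + λ_k) / Σ λ:
  k = 1: 52/139 = 0.3741
  k = 2: (52 + 49)/139 = 101/139 = 0.7266
  k = 3: (52 + 49 + 38)/139 = 139/139 = 1

Summary (fraction, with percent):

explained: PC1 0.3741 (37.41%), PC2 0.3525 (35.25%), PC3 0.2734 (27.34%);  cumulative: 0.3741, 0.7266, 1


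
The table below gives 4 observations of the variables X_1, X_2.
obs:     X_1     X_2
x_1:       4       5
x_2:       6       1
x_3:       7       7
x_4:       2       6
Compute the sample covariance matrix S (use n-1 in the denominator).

Step 1 — column means:
  mean(X_1) = (4 + 6 + 7 + 2) / 4 = 19/4 = 4.75
  mean(X_2) = (5 + 1 + 7 + 6) / 4 = 19/4 = 4.75

Step 2 — sample covariance S[i,j] = (1/(n-1)) · Σ_k (x_{k,i} - mean_i) · (x_{k,j} - mean_j), with n-1 = 3.
  S[X_1,X_1] = ((-0.75)·(-0.75) + (1.25)·(1.25) + (2.25)·(2.25) + (-2.75)·(-2.75)) / 3 = 14.75/3 = 4.9167
  S[X_1,X_2] = ((-0.75)·(0.25) + (1.25)·(-3.75) + (2.25)·(2.25) + (-2.75)·(1.25)) / 3 = -3.25/3 = -1.0833
  S[X_2,X_2] = ((0.25)·(0.25) + (-3.75)·(-3.75) + (2.25)·(2.25) + (1.25)·(1.25)) / 3 = 20.75/3 = 6.9167

S is symmetric (S[j,i] = S[i,j]). Assembling:

S = [[4.9167, -1.0833],
 [-1.0833, 6.9167]]


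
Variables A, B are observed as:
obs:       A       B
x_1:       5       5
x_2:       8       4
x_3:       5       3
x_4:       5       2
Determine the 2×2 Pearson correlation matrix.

Step 1 — column means:
  mean(A) = (5 + 8 + 5 + 5) / 4 = 23/4 = 5.75
  mean(B) = (5 + 4 + 3 + 2) / 4 = 14/4 = 3.5

Step 2 — sample variances and covariances s[i,j] = (1/(n-1)) · Σ_k (x_{k,i} - mean_i) · (x_{k,j} - mean_j), with n-1 = 3:
  s[A,A] = ((-0.75)·(-0.75) + (2.25)·(2.25) + (-0.75)·(-0.75) + (-0.75)·(-0.75)) / 3 = 6.75/3 = 2.25
  s[A,B] = ((-0.75)·(1.5) + (2.25)·(0.5) + (-0.75)·(-0.5) + (-0.75)·(-1.5)) / 3 = 1.5/3 = 0.5
  s[B,B] = ((1.5)·(1.5) + (0.5)·(0.5) + (-0.5)·(-0.5) + (-1.5)·(-1.5)) / 3 = 5/3 = 1.6667
  Sample standard deviations s_i = √(s[i,i]):
  s(A) = √(2.25) = 1.5
  s(B) = √(1.6667) = 1.291

Step 3 — r_{ij} = s_{ij} / (s_i · s_j):
  r[A,A] = 1 (diagonal).
  r[A,B] = 0.5 / (1.5 · 1.291) = 0.5 / 1.9365 = 0.2582
  r[B,B] = 1 (diagonal).

R is symmetric with unit diagonal. Assembling:

R = [[1, 0.2582],
 [0.2582, 1]]


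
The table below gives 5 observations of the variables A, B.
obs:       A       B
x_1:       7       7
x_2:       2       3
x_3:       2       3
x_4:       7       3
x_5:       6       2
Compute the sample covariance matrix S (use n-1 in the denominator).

Step 1 — column means:
  mean(A) = (7 + 2 + 2 + 7 + 6) / 5 = 24/5 = 4.8
  mean(B) = (7 + 3 + 3 + 3 + 2) / 5 = 18/5 = 3.6

Step 2 — sample covariance S[i,j] = (1/(n-1)) · Σ_k (x_{k,i} - mean_i) · (x_{k,j} - mean_j), with n-1 = 4.
  S[A,A] = ((2.2)·(2.2) + (-2.8)·(-2.8) + (-2.8)·(-2.8) + (2.2)·(2.2) + (1.2)·(1.2)) / 4 = 26.8/4 = 6.7
  S[A,B] = ((2.2)·(3.4) + (-2.8)·(-0.6) + (-2.8)·(-0.6) + (2.2)·(-0.6) + (1.2)·(-1.6)) / 4 = 7.6/4 = 1.9
  S[B,B] = ((3.4)·(3.4) + (-0.6)·(-0.6) + (-0.6)·(-0.6) + (-0.6)·(-0.6) + (-1.6)·(-1.6)) / 4 = 15.2/4 = 3.8

S is symmetric (S[j,i] = S[i,j]). Assembling:

S = [[6.7, 1.9],
 [1.9, 3.8]]


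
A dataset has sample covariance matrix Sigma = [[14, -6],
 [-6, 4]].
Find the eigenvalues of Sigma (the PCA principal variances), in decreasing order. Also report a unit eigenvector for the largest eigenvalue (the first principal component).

Step 1 — characteristic polynomial of 2×2 Sigma:
  det(Sigma - λI) = λ² - trace · λ + det = 0.
  trace = 14 + 4 = 18, det = 14·4 - (-6)² = 20.
Step 2 — discriminant:
  Δ = trace² - 4·det = 324 - 80 = 244.
Step 3 — eigenvalues:
  λ = (trace ± √Δ)/2 = (18 ± 15.6205)/2,
  λ_1 = 16.8102,  λ_2 = 1.1898.

Step 4 — unit eigenvector for λ_1: solve (Sigma - λ_1 I)v = 0. First row:
  (14 - 16.8102)·v_x + (-6)·v_y = 0, i.e. (-2.8102)·v_x + (-6)·v_y = 0,
  so v ∝ (b, λ_1 - a) = (-6, 2.8102); multiply by -1 so the first entry is positive: u = (6, -2.8102).
  ||u|| = √((6)² + (-2.8102)²) = √(43.8975) ≈ 6.6255,
  v_1 = u/||u|| ≈ (0.9056, -0.4242) (||v_1|| = 1).

λ_1 = 16.8102,  λ_2 = 1.1898;  v_1 ≈ (0.9056, -0.4242)


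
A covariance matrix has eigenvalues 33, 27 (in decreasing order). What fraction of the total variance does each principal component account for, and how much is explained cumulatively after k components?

Step 1 — total variance = trace(Sigma) = Σ λ_i = 33 + 27 = 60.

Step 2 — fraction explained by component i = λ_i / Σ λ:
  PC1: 33/60 = 0.55
  PC2: 27/60 = 0.45

Step 3 — cumulative fraction after k components = (λ_1 + ... + λ_k) / Σ λ:
  k = 1: 33/60 = 0.55
  k = 2: (33 + 27)/60 = 60/60 = 1

Summary (fraction, with percent):

explained: PC1 0.55 (55%), PC2 0.45 (45%);  cumulative: 0.55, 1


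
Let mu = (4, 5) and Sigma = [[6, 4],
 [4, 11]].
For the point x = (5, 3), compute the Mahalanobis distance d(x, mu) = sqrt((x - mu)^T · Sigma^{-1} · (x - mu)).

Step 1 — centre the observation: (x - mu) = (1, -2).

Step 2 — invert Sigma. det(Sigma) = 6·11 - (4)² = 50.
  Sigma^{-1} = (1/det) · [[d, -b], [-b, a]] = [[0.22, -0.08],
 [-0.08, 0.12]].

Step 3 — form the quadratic (x - mu)^T · Sigma^{-1} · (x - mu):
  Sigma^{-1} · (x - mu) = (0.38, -0.32).
  (x - mu)^T · [Sigma^{-1} · (x - mu)] = (1)·(0.38) + (-2)·(-0.32) = 1.02.

Step 4 — take square root: d = √(1.02) ≈ 1.01.

d(x, mu) = √(1.02) ≈ 1.01


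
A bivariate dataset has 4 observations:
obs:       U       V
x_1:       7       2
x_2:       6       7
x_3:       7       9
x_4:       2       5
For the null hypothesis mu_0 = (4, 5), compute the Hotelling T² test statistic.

Step 1 — sample mean vector:
  mean(U) = (7 + 6 + 7 + 2) / 4 = 22/4 = 5.5
  mean(V) = (2 + 7 + 9 + 5) / 4 = 23/4 = 5.75
  x̄ = (5.5, 5.75),  deviation x̄ - mu_0 = (5.5, 5.75) - (4, 5) = (1.5, 0.75).

Step 2 — sample covariance matrix, S[i,j] = (1/(n-1)) · Σ_k (x_{k,i} - mean_i) · (x_{k,j} - mean_j), divisor n-1 = 3:
  S[U,U] = ((1.5)·(1.5) + (0.5)·(0.5) + (1.5)·(1.5) + (-3.5)·(-3.5)) / 3 = 17/3 = 5.6667
  S[U,V] = ((1.5)·(-3.75) + (0.5)·(1.25) + (1.5)·(3.25) + (-3.5)·(-0.75)) / 3 = 2.5/3 = 0.8333
  S[V,V] = ((-3.75)·(-3.75) + (1.25)·(1.25) + (3.25)·(3.25) + (-0.75)·(-0.75)) / 3 = 26.75/3 = 8.9167
  S = [[5.6667, 0.8333],
 [0.8333, 8.9167]].

Step 3 — invert S. det(S) = 5.6667·8.9167 - (0.8333)² = 49.8333.
  S^{-1} = (1/det) · [[d, -b], [-b, a]] = [[0.1789, -0.0167],
 [-0.0167, 0.1137]].

Step 4 — quadratic form (x̄ - mu_0)^T · S^{-1} · (x̄ - mu_0):
  S^{-1} · (x̄ - mu_0) = (0.2559, 0.0602),
  (x̄ - mu_0)^T · [...] = (1.5)·(0.2559) + (0.75)·(0.0602) = 0.4289.

Step 5 — scale by n: T² = 4 · 0.4289 = 1.7157.

T² ≈ 1.7157


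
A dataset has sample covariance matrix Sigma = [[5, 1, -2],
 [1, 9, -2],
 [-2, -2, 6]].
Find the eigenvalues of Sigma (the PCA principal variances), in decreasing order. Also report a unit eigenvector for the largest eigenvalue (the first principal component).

Step 1 — characteristic polynomial p(λ) = det(λI - Sigma) = λ³ - tr·λ² + c_1·λ - det, where tr = trace, c_1 = sum of the principal 2×2 minors, det = det(Sigma):
  tr = 5 + 9 + 6 = 20,
  c_1 = (5·9 - (1)²) + (5·6 - (-2)²) + (9·6 - (-2)²) = 44 + 26 + 50 = 120,
  det = 5·(9·6 - (-2)²) - (1)·((1)·6 - (-2)·(-2)) + (-2)·((1)·(-2) - 9·(-2)) = 5·(50) - (1)·(2) + (-2)·(16) = 216.
  So p(λ) = λ³ - 20λ² + 120λ - 216.
Step 2 — look for an integer root (rational root theorem: any rational root is an integer divisor of 216). Testing λ = 6:
  p(6) = 216 - 720 + 720 - 216 = 0  ✓
  Dividing out (λ - 6): p(λ) = (λ - 6)(λ² - 14λ + 36).
Step 3 — remaining eigenvalues from the quadratic λ² - 14λ + 36 = 0:
  Δ = 14² - 4·36 = 196 - 144 = 52,  λ = (14 ± √52)/2 = (14 ± 7.2111)/2 ≈ 10.6056 or 3.3944.
  Sorted: λ_1 = 10.6056,  λ_2 = 6,  λ_3 = 3.3944  (check: sum = 20 = tr ✓).

Step 4 — unit eigenvector for λ_1 ≈ 10.6056: v spans the null space of (Sigma - λ_1 I), whose rows are
  r_1 = (-5.6056, 1, -2),  r_2 = (1, -1.6056, -2),  r_3 = (-2, -2, -4.6056).
  v is orthogonal to every row, so take v ∝ r_1 × r_2 = ((1)·(-2) - (-2)·(-1.6056), (-2)·(1) - (-5.6056)·(-2), (-5.6056)·(-1.6056) - (1)·(1)) ≈ (-5.2111, -13.2111, 8).
  Rescale (multiply by -1 so the first nonzero entry is positive): u = (5.2111, 13.2111, -8).
  ||u|| = √((5.2111)² + (13.2111)² + (-8)²) = √(265.6888) ≈ 16.3,  v_1 = u/||u|| ≈ (0.3197, 0.8105, -0.4908) (||v_1|| = 1).

λ_1 = 10.6056,  λ_2 = 6,  λ_3 = 3.3944;  v_1 ≈ (0.3197, 0.8105, -0.4908)


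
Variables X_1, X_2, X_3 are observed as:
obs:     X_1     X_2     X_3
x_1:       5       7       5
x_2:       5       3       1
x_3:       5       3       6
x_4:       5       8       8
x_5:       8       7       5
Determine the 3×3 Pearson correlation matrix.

Step 1 — column means:
  mean(X_1) = (5 + 5 + 5 + 5 + 8) / 5 = 28/5 = 5.6
  mean(X_2) = (7 + 3 + 3 + 8 + 7) / 5 = 28/5 = 5.6
  mean(X_3) = (5 + 1 + 6 + 8 + 5) / 5 = 25/5 = 5

Step 2 — sample variances and covariances s[i,j] = (1/(n-1)) · Σ_k (x_{k,i} - mean_i) · (x_{k,j} - mean_j), with n-1 = 4:
  s[X_1,X_1] = ((-0.6)·(-0.6) + (-0.6)·(-0.6) + (-0.6)·(-0.6) + (-0.6)·(-0.6) + (2.4)·(2.4)) / 4 = 7.2/4 = 1.8
  s[X_1,X_2] = ((-0.6)·(1.4) + (-0.6)·(-2.6) + (-0.6)·(-2.6) + (-0.6)·(2.4) + (2.4)·(1.4)) / 4 = 4.2/4 = 1.05
  s[X_1,X_3] = ((-0.6)·(0) + (-0.6)·(-4) + (-0.6)·(1) + (-0.6)·(3) + (2.4)·(0)) / 4 = 0/4 = 0
  s[X_2,X_2] = ((1.4)·(1.4) + (-2.6)·(-2.6) + (-2.6)·(-2.6) + (2.4)·(2.4) + (1.4)·(1.4)) / 4 = 23.2/4 = 5.8
  s[X_2,X_3] = ((1.4)·(0) + (-2.6)·(-4) + (-2.6)·(1) + (2.4)·(3) + (1.4)·(0)) / 4 = 15/4 = 3.75
  s[X_3,X_3] = ((0)·(0) + (-4)·(-4) + (1)·(1) + (3)·(3) + (0)·(0)) / 4 = 26/4 = 6.5
  Sample standard deviations s_i = √(s[i,i]):
  s(X_1) = √(1.8) = 1.3416
  s(X_2) = √(5.8) = 2.4083
  s(X_3) = √(6.5) = 2.5495

Step 3 — r_{ij} = s_{ij} / (s_i · s_j):
  r[X_1,X_1] = 1 (diagonal).
  r[X_1,X_2] = 1.05 / (1.3416 · 2.4083) = 1.05 / 3.2311 = 0.325
  r[X_1,X_3] = 0 / (1.3416 · 2.5495) = 0 / 3.4205 = 0
  r[X_2,X_2] = 1 (diagonal).
  r[X_2,X_3] = 3.75 / (2.4083 · 2.5495) = 3.75 / 6.14 = 0.6107
  r[X_3,X_3] = 1 (diagonal).

R is symmetric with unit diagonal. Assembling:

R = [[1, 0.325, 0],
 [0.325, 1, 0.6107],
 [0, 0.6107, 1]]


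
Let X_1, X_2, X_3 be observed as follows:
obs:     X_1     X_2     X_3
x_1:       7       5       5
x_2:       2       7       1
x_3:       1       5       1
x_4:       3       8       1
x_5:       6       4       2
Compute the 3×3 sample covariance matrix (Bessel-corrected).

Step 1 — column means:
  mean(X_1) = (7 + 2 + 1 + 3 + 6) / 5 = 19/5 = 3.8
  mean(X_2) = (5 + 7 + 5 + 8 + 4) / 5 = 29/5 = 5.8
  mean(X_3) = (5 + 1 + 1 + 1 + 2) / 5 = 10/5 = 2

Step 2 — sample covariance S[i,j] = (1/(n-1)) · Σ_k (x_{k,i} - mean_i) · (x_{k,j} - mean_j), with n-1 = 4.
  S[X_1,X_1] = ((3.2)·(3.2) + (-1.8)·(-1.8) + (-2.8)·(-2.8) + (-0.8)·(-0.8) + (2.2)·(2.2)) / 4 = 26.8/4 = 6.7
  S[X_1,X_2] = ((3.2)·(-0.8) + (-1.8)·(1.2) + (-2.8)·(-0.8) + (-0.8)·(2.2) + (2.2)·(-1.8)) / 4 = -8.2/4 = -2.05
  S[X_1,X_3] = ((3.2)·(3) + (-1.8)·(-1) + (-2.8)·(-1) + (-0.8)·(-1) + (2.2)·(0)) / 4 = 15/4 = 3.75
  S[X_2,X_2] = ((-0.8)·(-0.8) + (1.2)·(1.2) + (-0.8)·(-0.8) + (2.2)·(2.2) + (-1.8)·(-1.8)) / 4 = 10.8/4 = 2.7
  S[X_2,X_3] = ((-0.8)·(3) + (1.2)·(-1) + (-0.8)·(-1) + (2.2)·(-1) + (-1.8)·(0)) / 4 = -5/4 = -1.25
  S[X_3,X_3] = ((3)·(3) + (-1)·(-1) + (-1)·(-1) + (-1)·(-1) + (0)·(0)) / 4 = 12/4 = 3

S is symmetric (S[j,i] = S[i,j]). Assembling:

S = [[6.7, -2.05, 3.75],
 [-2.05, 2.7, -1.25],
 [3.75, -1.25, 3]]


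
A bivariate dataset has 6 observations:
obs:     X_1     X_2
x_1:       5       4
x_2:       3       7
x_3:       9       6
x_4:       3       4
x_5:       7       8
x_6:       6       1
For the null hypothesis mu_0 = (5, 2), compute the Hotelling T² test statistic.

Step 1 — sample mean vector:
  mean(X_1) = (5 + 3 + 9 + 3 + 7 + 6) / 6 = 33/6 = 5.5
  mean(X_2) = (4 + 7 + 6 + 4 + 8 + 1) / 6 = 30/6 = 5
  x̄ = (5.5, 5),  deviation x̄ - mu_0 = (5.5, 5) - (5, 2) = (0.5, 3).

Step 2 — sample covariance matrix, S[i,j] = (1/(n-1)) · Σ_k (x_{k,i} - mean_i) · (x_{k,j} - mean_j), divisor n-1 = 5:
  S[X_1,X_1] = ((-0.5)·(-0.5) + (-2.5)·(-2.5) + (3.5)·(3.5) + (-2.5)·(-2.5) + (1.5)·(1.5) + (0.5)·(0.5)) / 5 = 27.5/5 = 5.5
  S[X_1,X_2] = ((-0.5)·(-1) + (-2.5)·(2) + (3.5)·(1) + (-2.5)·(-1) + (1.5)·(3) + (0.5)·(-4)) / 5 = 4/5 = 0.8
  S[X_2,X_2] = ((-1)·(-1) + (2)·(2) + (1)·(1) + (-1)·(-1) + (3)·(3) + (-4)·(-4)) / 5 = 32/5 = 6.4
  S = [[5.5, 0.8],
 [0.8, 6.4]].

Step 3 — invert S. det(S) = 5.5·6.4 - (0.8)² = 34.56.
  S^{-1} = (1/det) · [[d, -b], [-b, a]] = [[0.1852, -0.0231],
 [-0.0231, 0.1591]].

Step 4 — quadratic form (x̄ - mu_0)^T · S^{-1} · (x̄ - mu_0):
  S^{-1} · (x̄ - mu_0) = (0.0231, 0.4659),
  (x̄ - mu_0)^T · [...] = (0.5)·(0.0231) + (3)·(0.4659) = 1.4091.

Step 5 — scale by n: T² = 6 · 1.4091 = 8.4549.

T² ≈ 8.4549
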